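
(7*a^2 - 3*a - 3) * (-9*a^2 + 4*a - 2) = -63*a^4 + 55*a^3 + a^2 - 6*a + 6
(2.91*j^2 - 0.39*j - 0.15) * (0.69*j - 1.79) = 2.0079*j^3 - 5.478*j^2 + 0.5946*j + 0.2685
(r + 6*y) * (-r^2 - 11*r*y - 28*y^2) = -r^3 - 17*r^2*y - 94*r*y^2 - 168*y^3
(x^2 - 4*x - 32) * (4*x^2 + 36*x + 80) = 4*x^4 + 20*x^3 - 192*x^2 - 1472*x - 2560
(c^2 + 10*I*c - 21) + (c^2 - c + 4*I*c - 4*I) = 2*c^2 - c + 14*I*c - 21 - 4*I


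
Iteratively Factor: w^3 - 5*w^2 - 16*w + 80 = (w + 4)*(w^2 - 9*w + 20) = (w - 4)*(w + 4)*(w - 5)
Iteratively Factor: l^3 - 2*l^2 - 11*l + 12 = (l - 4)*(l^2 + 2*l - 3) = (l - 4)*(l - 1)*(l + 3)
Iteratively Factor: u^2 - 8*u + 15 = (u - 3)*(u - 5)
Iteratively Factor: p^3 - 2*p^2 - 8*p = (p)*(p^2 - 2*p - 8) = p*(p + 2)*(p - 4)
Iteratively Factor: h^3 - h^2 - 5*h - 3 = (h + 1)*(h^2 - 2*h - 3) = (h + 1)^2*(h - 3)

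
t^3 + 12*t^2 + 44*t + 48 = (t + 2)*(t + 4)*(t + 6)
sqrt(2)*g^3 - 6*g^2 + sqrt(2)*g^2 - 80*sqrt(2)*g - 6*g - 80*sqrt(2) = (g - 8*sqrt(2))*(g + 5*sqrt(2))*(sqrt(2)*g + sqrt(2))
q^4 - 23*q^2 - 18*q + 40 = (q - 5)*(q - 1)*(q + 2)*(q + 4)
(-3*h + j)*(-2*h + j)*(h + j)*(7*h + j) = 42*h^4 + 13*h^3*j - 27*h^2*j^2 + 3*h*j^3 + j^4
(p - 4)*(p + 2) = p^2 - 2*p - 8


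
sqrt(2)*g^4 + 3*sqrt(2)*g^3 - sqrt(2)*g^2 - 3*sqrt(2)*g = g*(g - 1)*(g + 3)*(sqrt(2)*g + sqrt(2))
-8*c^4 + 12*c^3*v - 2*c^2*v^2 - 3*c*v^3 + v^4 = (-2*c + v)^2*(-c + v)*(2*c + v)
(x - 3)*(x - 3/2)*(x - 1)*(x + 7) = x^4 + 3*x^3/2 - 59*x^2/2 + 117*x/2 - 63/2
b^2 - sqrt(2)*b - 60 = (b - 6*sqrt(2))*(b + 5*sqrt(2))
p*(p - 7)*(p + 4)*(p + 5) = p^4 + 2*p^3 - 43*p^2 - 140*p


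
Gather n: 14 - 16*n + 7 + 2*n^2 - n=2*n^2 - 17*n + 21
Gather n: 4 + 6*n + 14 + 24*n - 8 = 30*n + 10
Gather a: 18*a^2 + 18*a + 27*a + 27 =18*a^2 + 45*a + 27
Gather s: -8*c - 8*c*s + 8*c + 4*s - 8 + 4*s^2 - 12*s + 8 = 4*s^2 + s*(-8*c - 8)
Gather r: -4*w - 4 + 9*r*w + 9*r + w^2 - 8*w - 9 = r*(9*w + 9) + w^2 - 12*w - 13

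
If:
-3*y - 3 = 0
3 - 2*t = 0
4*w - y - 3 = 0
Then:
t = 3/2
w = 1/2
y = -1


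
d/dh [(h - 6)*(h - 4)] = 2*h - 10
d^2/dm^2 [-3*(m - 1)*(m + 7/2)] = -6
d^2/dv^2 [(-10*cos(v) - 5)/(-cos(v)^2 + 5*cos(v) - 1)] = 10*(18*(1 - cos(2*v))^2*cos(v) + 14*(1 - cos(2*v))^2 + 99*cos(v) + 106*cos(2*v) - 15*cos(3*v) - 4*cos(5*v) - 222)/(10*cos(v) - cos(2*v) - 3)^3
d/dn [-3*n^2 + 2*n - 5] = 2 - 6*n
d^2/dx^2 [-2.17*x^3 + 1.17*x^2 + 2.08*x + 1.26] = 2.34 - 13.02*x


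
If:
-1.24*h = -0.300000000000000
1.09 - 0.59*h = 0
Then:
No Solution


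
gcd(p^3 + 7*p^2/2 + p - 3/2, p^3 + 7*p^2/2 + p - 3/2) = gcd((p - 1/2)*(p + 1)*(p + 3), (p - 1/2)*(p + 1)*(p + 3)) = p^3 + 7*p^2/2 + p - 3/2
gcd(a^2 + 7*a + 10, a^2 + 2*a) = a + 2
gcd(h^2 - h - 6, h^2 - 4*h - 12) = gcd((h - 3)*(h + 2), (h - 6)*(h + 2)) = h + 2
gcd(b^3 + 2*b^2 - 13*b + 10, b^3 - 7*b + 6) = b^2 - 3*b + 2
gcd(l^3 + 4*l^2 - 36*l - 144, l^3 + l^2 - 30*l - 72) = l^2 - 2*l - 24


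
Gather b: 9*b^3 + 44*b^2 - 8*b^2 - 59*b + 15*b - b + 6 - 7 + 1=9*b^3 + 36*b^2 - 45*b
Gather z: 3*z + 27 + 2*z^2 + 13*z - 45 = 2*z^2 + 16*z - 18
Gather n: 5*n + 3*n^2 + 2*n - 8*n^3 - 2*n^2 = -8*n^3 + n^2 + 7*n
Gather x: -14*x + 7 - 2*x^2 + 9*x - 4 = -2*x^2 - 5*x + 3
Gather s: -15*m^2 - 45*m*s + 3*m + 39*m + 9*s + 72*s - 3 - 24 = -15*m^2 + 42*m + s*(81 - 45*m) - 27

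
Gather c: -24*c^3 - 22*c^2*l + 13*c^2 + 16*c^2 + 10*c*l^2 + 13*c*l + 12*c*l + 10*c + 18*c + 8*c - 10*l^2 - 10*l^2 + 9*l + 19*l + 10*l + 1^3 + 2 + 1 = -24*c^3 + c^2*(29 - 22*l) + c*(10*l^2 + 25*l + 36) - 20*l^2 + 38*l + 4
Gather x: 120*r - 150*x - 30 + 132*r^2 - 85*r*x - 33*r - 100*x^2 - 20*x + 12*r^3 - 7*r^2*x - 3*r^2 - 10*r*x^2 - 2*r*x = 12*r^3 + 129*r^2 + 87*r + x^2*(-10*r - 100) + x*(-7*r^2 - 87*r - 170) - 30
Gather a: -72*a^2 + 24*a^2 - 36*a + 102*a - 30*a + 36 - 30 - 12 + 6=-48*a^2 + 36*a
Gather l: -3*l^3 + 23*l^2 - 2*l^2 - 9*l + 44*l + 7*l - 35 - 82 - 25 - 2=-3*l^3 + 21*l^2 + 42*l - 144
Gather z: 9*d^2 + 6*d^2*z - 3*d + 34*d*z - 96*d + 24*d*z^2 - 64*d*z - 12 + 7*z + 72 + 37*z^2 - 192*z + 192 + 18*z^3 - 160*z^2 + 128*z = 9*d^2 - 99*d + 18*z^3 + z^2*(24*d - 123) + z*(6*d^2 - 30*d - 57) + 252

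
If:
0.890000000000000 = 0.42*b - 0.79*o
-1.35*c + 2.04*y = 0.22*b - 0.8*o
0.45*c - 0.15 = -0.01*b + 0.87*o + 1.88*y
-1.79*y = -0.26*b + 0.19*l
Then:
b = 1.37910578930023 - 3.12424475447655*y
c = 1.03595640020994*y - 0.457861266737461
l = 1.88719739588453 - 13.6963349271784*y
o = -1.66099088212677*y - 0.393386795561903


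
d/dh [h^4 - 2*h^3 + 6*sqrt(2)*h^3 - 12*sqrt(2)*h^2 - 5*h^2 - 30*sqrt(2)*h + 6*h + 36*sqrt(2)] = 4*h^3 - 6*h^2 + 18*sqrt(2)*h^2 - 24*sqrt(2)*h - 10*h - 30*sqrt(2) + 6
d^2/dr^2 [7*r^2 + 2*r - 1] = 14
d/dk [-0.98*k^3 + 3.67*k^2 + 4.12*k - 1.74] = -2.94*k^2 + 7.34*k + 4.12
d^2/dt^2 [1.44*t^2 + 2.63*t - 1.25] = 2.88000000000000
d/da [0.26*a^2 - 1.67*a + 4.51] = 0.52*a - 1.67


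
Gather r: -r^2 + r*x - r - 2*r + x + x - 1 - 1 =-r^2 + r*(x - 3) + 2*x - 2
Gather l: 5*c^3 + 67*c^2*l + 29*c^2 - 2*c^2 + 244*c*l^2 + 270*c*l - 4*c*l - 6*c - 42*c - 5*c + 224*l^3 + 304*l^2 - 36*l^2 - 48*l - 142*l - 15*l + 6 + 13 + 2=5*c^3 + 27*c^2 - 53*c + 224*l^3 + l^2*(244*c + 268) + l*(67*c^2 + 266*c - 205) + 21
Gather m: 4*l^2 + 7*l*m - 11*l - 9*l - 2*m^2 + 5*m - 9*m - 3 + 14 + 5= 4*l^2 - 20*l - 2*m^2 + m*(7*l - 4) + 16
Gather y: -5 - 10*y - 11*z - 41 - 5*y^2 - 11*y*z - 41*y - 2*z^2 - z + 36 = -5*y^2 + y*(-11*z - 51) - 2*z^2 - 12*z - 10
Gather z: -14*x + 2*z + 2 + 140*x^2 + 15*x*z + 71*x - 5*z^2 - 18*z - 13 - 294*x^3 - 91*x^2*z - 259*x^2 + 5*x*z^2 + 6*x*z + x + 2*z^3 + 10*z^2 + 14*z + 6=-294*x^3 - 119*x^2 + 58*x + 2*z^3 + z^2*(5*x + 5) + z*(-91*x^2 + 21*x - 2) - 5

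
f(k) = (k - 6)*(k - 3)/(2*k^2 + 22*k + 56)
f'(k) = (-4*k - 22)*(k - 6)*(k - 3)/(2*k^2 + 22*k + 56)^2 + (k - 6)/(2*k^2 + 22*k + 56) + (k - 3)/(2*k^2 + 22*k + 56)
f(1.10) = 0.11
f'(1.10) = -0.12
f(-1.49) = 1.22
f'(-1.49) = -1.14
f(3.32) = -0.01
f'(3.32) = -0.01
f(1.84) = 0.05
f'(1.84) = -0.06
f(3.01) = -0.00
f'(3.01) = -0.02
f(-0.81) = 0.66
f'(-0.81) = -0.58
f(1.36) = 0.08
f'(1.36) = -0.10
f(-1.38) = 1.10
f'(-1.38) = -1.01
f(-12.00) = 3.38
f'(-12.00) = 0.68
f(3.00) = 0.00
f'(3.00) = -0.02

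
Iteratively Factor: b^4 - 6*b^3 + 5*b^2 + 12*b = (b)*(b^3 - 6*b^2 + 5*b + 12) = b*(b - 3)*(b^2 - 3*b - 4) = b*(b - 4)*(b - 3)*(b + 1)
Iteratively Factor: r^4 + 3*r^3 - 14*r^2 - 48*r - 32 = (r + 1)*(r^3 + 2*r^2 - 16*r - 32) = (r + 1)*(r + 4)*(r^2 - 2*r - 8) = (r + 1)*(r + 2)*(r + 4)*(r - 4)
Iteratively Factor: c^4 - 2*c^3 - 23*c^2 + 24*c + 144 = (c + 3)*(c^3 - 5*c^2 - 8*c + 48) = (c - 4)*(c + 3)*(c^2 - c - 12) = (c - 4)^2*(c + 3)*(c + 3)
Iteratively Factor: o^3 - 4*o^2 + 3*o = (o - 3)*(o^2 - o) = o*(o - 3)*(o - 1)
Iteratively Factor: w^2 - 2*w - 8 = (w + 2)*(w - 4)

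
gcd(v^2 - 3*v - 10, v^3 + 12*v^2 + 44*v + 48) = v + 2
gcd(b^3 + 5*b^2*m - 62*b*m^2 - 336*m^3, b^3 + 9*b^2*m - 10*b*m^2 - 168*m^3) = b^2 + 13*b*m + 42*m^2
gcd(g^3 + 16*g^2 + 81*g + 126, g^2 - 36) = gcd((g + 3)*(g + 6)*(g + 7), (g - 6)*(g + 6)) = g + 6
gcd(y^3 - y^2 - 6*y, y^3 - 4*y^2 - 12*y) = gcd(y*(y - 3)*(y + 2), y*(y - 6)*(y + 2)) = y^2 + 2*y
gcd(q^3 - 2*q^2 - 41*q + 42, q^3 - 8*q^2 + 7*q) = q^2 - 8*q + 7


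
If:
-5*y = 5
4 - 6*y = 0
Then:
No Solution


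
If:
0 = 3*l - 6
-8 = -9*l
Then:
No Solution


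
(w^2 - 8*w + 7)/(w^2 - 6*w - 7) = (w - 1)/(w + 1)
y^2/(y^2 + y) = y/(y + 1)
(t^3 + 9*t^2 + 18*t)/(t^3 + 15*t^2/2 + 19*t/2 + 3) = 2*t*(t + 3)/(2*t^2 + 3*t + 1)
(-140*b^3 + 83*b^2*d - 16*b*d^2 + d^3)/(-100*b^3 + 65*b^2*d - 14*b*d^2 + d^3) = (7*b - d)/(5*b - d)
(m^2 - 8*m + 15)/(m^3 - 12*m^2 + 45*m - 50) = (m - 3)/(m^2 - 7*m + 10)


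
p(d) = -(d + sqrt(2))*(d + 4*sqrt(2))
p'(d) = -2*d - 5*sqrt(2)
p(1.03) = -16.34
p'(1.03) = -9.13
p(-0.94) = -2.24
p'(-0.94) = -5.19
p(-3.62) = 4.49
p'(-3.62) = 0.17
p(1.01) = -16.16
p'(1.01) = -9.09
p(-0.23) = -6.43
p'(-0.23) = -6.61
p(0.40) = -10.99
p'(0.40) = -7.87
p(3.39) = -43.46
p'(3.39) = -13.85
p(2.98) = -37.95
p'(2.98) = -13.03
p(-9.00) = -25.36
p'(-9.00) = 10.93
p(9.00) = -152.64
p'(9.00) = -25.07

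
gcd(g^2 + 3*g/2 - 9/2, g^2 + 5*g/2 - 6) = g - 3/2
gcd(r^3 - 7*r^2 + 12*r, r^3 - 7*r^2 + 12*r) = r^3 - 7*r^2 + 12*r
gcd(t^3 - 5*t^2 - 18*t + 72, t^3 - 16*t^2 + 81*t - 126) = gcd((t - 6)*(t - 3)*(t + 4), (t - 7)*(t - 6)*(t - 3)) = t^2 - 9*t + 18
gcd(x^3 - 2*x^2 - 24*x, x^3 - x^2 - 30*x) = x^2 - 6*x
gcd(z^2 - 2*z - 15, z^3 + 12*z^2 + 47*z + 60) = z + 3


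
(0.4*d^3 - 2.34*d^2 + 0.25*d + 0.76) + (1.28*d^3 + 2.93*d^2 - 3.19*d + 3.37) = 1.68*d^3 + 0.59*d^2 - 2.94*d + 4.13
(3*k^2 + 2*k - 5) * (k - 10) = 3*k^3 - 28*k^2 - 25*k + 50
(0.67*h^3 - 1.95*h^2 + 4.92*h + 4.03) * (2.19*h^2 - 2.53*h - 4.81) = 1.4673*h^5 - 5.9656*h^4 + 12.4856*h^3 + 5.7576*h^2 - 33.8611*h - 19.3843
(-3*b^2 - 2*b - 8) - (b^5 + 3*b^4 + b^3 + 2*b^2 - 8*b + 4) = -b^5 - 3*b^4 - b^3 - 5*b^2 + 6*b - 12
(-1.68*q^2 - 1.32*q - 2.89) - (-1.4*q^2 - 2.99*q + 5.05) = -0.28*q^2 + 1.67*q - 7.94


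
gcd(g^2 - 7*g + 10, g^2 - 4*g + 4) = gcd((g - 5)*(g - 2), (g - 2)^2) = g - 2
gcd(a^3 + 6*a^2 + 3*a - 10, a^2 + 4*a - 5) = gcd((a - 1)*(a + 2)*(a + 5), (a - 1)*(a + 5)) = a^2 + 4*a - 5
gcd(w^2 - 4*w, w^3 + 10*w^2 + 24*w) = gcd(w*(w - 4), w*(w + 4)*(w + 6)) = w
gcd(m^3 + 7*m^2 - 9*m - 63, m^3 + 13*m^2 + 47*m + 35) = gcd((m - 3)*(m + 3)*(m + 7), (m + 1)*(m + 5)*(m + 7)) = m + 7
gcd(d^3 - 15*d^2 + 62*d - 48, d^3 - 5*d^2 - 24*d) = d - 8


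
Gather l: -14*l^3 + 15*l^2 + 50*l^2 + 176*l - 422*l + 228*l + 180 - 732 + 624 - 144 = -14*l^3 + 65*l^2 - 18*l - 72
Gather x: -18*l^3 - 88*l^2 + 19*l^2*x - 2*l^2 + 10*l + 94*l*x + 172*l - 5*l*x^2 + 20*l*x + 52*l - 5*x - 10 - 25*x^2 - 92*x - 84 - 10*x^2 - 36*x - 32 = -18*l^3 - 90*l^2 + 234*l + x^2*(-5*l - 35) + x*(19*l^2 + 114*l - 133) - 126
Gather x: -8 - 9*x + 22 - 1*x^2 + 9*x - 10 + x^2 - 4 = 0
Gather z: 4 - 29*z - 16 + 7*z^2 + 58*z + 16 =7*z^2 + 29*z + 4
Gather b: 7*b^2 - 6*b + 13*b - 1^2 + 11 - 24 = 7*b^2 + 7*b - 14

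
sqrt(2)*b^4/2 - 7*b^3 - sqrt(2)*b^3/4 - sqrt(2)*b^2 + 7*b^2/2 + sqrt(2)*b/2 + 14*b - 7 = (b - 1/2)*(b - 7*sqrt(2))*(b - sqrt(2))*(sqrt(2)*b/2 + 1)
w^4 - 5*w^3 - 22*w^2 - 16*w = w*(w - 8)*(w + 1)*(w + 2)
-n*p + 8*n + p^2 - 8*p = (-n + p)*(p - 8)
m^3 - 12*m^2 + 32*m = m*(m - 8)*(m - 4)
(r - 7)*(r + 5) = r^2 - 2*r - 35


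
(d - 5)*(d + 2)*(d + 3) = d^3 - 19*d - 30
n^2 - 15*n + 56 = (n - 8)*(n - 7)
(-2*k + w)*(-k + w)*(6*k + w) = 12*k^3 - 16*k^2*w + 3*k*w^2 + w^3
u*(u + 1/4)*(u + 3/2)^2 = u^4 + 13*u^3/4 + 3*u^2 + 9*u/16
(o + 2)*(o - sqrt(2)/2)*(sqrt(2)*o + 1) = sqrt(2)*o^3 + 2*sqrt(2)*o^2 - sqrt(2)*o/2 - sqrt(2)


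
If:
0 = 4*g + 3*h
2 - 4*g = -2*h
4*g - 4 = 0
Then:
No Solution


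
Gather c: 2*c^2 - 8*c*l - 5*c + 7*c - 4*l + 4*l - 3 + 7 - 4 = 2*c^2 + c*(2 - 8*l)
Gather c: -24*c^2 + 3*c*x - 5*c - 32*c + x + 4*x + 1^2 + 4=-24*c^2 + c*(3*x - 37) + 5*x + 5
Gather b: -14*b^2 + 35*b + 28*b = -14*b^2 + 63*b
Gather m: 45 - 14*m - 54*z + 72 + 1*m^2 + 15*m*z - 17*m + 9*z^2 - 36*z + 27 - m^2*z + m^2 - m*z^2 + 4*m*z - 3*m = m^2*(2 - z) + m*(-z^2 + 19*z - 34) + 9*z^2 - 90*z + 144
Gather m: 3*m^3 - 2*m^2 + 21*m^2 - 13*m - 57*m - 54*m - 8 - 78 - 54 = 3*m^3 + 19*m^2 - 124*m - 140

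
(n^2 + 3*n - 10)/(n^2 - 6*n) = (n^2 + 3*n - 10)/(n*(n - 6))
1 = 1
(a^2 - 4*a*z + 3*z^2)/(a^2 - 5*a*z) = (a^2 - 4*a*z + 3*z^2)/(a*(a - 5*z))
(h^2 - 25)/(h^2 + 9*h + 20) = (h - 5)/(h + 4)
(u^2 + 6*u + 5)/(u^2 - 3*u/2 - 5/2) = 2*(u + 5)/(2*u - 5)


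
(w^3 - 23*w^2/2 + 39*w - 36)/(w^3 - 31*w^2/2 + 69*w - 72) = (w - 4)/(w - 8)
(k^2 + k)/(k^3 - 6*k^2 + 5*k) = (k + 1)/(k^2 - 6*k + 5)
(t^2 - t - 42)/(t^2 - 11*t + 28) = (t + 6)/(t - 4)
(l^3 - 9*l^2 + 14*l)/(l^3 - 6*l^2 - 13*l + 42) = l/(l + 3)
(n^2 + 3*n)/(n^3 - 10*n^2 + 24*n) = (n + 3)/(n^2 - 10*n + 24)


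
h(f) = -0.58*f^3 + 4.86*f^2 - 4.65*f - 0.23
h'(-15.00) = -541.95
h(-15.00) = 3120.52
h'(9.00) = -58.11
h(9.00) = -71.24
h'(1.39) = 5.50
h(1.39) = 1.14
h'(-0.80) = -13.54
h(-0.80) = 6.90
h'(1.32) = 5.15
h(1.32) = 0.77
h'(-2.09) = -32.57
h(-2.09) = 36.01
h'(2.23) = 8.37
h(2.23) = 7.14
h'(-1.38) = -21.38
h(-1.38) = 16.97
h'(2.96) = 8.88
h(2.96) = 13.55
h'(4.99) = 0.53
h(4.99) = 25.52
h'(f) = -1.74*f^2 + 9.72*f - 4.65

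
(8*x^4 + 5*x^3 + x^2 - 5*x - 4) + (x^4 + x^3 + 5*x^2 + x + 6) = 9*x^4 + 6*x^3 + 6*x^2 - 4*x + 2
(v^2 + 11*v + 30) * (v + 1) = v^3 + 12*v^2 + 41*v + 30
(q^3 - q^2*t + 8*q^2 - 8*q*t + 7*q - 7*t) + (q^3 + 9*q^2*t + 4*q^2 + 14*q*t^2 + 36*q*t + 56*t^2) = 2*q^3 + 8*q^2*t + 12*q^2 + 14*q*t^2 + 28*q*t + 7*q + 56*t^2 - 7*t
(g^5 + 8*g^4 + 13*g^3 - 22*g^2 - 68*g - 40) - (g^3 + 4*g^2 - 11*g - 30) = g^5 + 8*g^4 + 12*g^3 - 26*g^2 - 57*g - 10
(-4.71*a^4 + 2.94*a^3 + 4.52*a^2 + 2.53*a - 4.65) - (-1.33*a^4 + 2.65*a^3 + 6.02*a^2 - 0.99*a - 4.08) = -3.38*a^4 + 0.29*a^3 - 1.5*a^2 + 3.52*a - 0.57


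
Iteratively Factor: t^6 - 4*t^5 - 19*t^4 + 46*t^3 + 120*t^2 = (t + 2)*(t^5 - 6*t^4 - 7*t^3 + 60*t^2) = (t - 4)*(t + 2)*(t^4 - 2*t^3 - 15*t^2) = (t - 5)*(t - 4)*(t + 2)*(t^3 + 3*t^2) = t*(t - 5)*(t - 4)*(t + 2)*(t^2 + 3*t) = t^2*(t - 5)*(t - 4)*(t + 2)*(t + 3)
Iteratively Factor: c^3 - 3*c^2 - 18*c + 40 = (c + 4)*(c^2 - 7*c + 10) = (c - 5)*(c + 4)*(c - 2)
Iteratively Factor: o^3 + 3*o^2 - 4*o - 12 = (o - 2)*(o^2 + 5*o + 6) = (o - 2)*(o + 3)*(o + 2)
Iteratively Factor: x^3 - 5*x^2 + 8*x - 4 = (x - 2)*(x^2 - 3*x + 2) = (x - 2)*(x - 1)*(x - 2)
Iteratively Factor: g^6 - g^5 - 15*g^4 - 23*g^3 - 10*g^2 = (g + 1)*(g^5 - 2*g^4 - 13*g^3 - 10*g^2) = (g + 1)^2*(g^4 - 3*g^3 - 10*g^2) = (g - 5)*(g + 1)^2*(g^3 + 2*g^2) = (g - 5)*(g + 1)^2*(g + 2)*(g^2) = g*(g - 5)*(g + 1)^2*(g + 2)*(g)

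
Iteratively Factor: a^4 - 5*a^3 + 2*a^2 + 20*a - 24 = (a + 2)*(a^3 - 7*a^2 + 16*a - 12) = (a - 2)*(a + 2)*(a^2 - 5*a + 6) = (a - 2)^2*(a + 2)*(a - 3)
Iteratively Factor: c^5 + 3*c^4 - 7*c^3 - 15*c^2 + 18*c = (c + 3)*(c^4 - 7*c^2 + 6*c) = c*(c + 3)*(c^3 - 7*c + 6) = c*(c - 2)*(c + 3)*(c^2 + 2*c - 3) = c*(c - 2)*(c + 3)^2*(c - 1)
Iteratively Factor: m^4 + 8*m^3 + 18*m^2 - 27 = (m + 3)*(m^3 + 5*m^2 + 3*m - 9) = (m + 3)^2*(m^2 + 2*m - 3) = (m + 3)^3*(m - 1)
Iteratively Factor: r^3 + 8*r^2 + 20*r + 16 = (r + 4)*(r^2 + 4*r + 4) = (r + 2)*(r + 4)*(r + 2)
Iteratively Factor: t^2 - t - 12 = (t + 3)*(t - 4)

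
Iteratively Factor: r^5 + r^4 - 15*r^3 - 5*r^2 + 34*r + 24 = (r + 1)*(r^4 - 15*r^2 + 10*r + 24) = (r + 1)*(r + 4)*(r^3 - 4*r^2 + r + 6) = (r - 3)*(r + 1)*(r + 4)*(r^2 - r - 2) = (r - 3)*(r - 2)*(r + 1)*(r + 4)*(r + 1)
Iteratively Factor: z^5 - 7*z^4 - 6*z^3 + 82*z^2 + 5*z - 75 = (z + 1)*(z^4 - 8*z^3 + 2*z^2 + 80*z - 75) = (z - 1)*(z + 1)*(z^3 - 7*z^2 - 5*z + 75) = (z - 5)*(z - 1)*(z + 1)*(z^2 - 2*z - 15) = (z - 5)*(z - 1)*(z + 1)*(z + 3)*(z - 5)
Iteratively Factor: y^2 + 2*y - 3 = (y + 3)*(y - 1)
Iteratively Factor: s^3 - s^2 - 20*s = (s)*(s^2 - s - 20) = s*(s - 5)*(s + 4)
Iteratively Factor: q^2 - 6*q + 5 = (q - 5)*(q - 1)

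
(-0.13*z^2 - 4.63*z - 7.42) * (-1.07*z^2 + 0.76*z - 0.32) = 0.1391*z^4 + 4.8553*z^3 + 4.4622*z^2 - 4.1576*z + 2.3744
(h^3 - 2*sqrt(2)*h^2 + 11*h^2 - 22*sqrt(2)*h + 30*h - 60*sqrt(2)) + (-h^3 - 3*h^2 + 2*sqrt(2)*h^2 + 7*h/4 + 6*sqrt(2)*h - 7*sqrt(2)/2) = 8*h^2 - 16*sqrt(2)*h + 127*h/4 - 127*sqrt(2)/2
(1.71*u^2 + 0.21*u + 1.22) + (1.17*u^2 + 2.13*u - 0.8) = 2.88*u^2 + 2.34*u + 0.42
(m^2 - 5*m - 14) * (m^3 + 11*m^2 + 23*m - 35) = m^5 + 6*m^4 - 46*m^3 - 304*m^2 - 147*m + 490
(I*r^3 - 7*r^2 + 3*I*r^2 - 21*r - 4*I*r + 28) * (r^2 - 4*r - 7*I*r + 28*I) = I*r^5 - I*r^4 + 33*I*r^3 - 33*I*r^2 - 784*I*r + 784*I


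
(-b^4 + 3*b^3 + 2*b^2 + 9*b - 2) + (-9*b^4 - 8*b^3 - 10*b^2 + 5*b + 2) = -10*b^4 - 5*b^3 - 8*b^2 + 14*b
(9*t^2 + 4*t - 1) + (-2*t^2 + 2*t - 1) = 7*t^2 + 6*t - 2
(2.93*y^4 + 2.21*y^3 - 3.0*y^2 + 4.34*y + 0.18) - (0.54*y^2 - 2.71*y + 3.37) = 2.93*y^4 + 2.21*y^3 - 3.54*y^2 + 7.05*y - 3.19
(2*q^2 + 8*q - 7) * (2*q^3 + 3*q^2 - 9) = 4*q^5 + 22*q^4 + 10*q^3 - 39*q^2 - 72*q + 63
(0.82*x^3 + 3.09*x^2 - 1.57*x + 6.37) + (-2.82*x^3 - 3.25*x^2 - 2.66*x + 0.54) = -2.0*x^3 - 0.16*x^2 - 4.23*x + 6.91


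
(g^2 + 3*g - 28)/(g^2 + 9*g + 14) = (g - 4)/(g + 2)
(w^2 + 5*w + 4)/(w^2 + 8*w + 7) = (w + 4)/(w + 7)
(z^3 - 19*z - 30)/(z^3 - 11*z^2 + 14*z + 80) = (z + 3)/(z - 8)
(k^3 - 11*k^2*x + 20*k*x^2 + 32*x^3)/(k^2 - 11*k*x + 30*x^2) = (k^3 - 11*k^2*x + 20*k*x^2 + 32*x^3)/(k^2 - 11*k*x + 30*x^2)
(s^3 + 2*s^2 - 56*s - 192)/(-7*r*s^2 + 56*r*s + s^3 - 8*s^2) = (-s^2 - 10*s - 24)/(s*(7*r - s))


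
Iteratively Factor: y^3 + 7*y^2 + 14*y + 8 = (y + 2)*(y^2 + 5*y + 4) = (y + 1)*(y + 2)*(y + 4)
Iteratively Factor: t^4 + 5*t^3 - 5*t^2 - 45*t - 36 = (t + 3)*(t^3 + 2*t^2 - 11*t - 12) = (t + 3)*(t + 4)*(t^2 - 2*t - 3) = (t + 1)*(t + 3)*(t + 4)*(t - 3)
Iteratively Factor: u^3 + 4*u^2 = (u + 4)*(u^2) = u*(u + 4)*(u)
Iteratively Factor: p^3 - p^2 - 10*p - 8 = (p + 2)*(p^2 - 3*p - 4) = (p - 4)*(p + 2)*(p + 1)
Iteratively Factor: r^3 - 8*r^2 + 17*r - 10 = (r - 5)*(r^2 - 3*r + 2) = (r - 5)*(r - 2)*(r - 1)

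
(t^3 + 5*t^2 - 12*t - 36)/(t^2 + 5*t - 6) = (t^2 - t - 6)/(t - 1)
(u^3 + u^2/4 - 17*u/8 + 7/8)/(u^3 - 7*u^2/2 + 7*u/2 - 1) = (u + 7/4)/(u - 2)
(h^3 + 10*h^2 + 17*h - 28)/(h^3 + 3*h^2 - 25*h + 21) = (h + 4)/(h - 3)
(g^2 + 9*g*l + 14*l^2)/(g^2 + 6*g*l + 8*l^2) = (g + 7*l)/(g + 4*l)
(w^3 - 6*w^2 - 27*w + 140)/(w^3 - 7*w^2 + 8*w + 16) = (w^2 - 2*w - 35)/(w^2 - 3*w - 4)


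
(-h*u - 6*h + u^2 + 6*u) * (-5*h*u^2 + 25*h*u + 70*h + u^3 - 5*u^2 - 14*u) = 5*h^2*u^3 + 5*h^2*u^2 - 220*h^2*u - 420*h^2 - 6*h*u^4 - 6*h*u^3 + 264*h*u^2 + 504*h*u + u^5 + u^4 - 44*u^3 - 84*u^2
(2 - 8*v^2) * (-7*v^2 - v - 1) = 56*v^4 + 8*v^3 - 6*v^2 - 2*v - 2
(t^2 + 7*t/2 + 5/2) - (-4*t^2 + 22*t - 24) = 5*t^2 - 37*t/2 + 53/2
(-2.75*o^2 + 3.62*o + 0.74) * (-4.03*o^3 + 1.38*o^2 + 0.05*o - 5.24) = 11.0825*o^5 - 18.3836*o^4 + 1.8759*o^3 + 15.6122*o^2 - 18.9318*o - 3.8776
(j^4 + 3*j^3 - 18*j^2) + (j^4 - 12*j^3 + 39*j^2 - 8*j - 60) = 2*j^4 - 9*j^3 + 21*j^2 - 8*j - 60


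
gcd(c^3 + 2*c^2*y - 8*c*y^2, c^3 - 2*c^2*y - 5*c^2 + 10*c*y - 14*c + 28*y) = -c + 2*y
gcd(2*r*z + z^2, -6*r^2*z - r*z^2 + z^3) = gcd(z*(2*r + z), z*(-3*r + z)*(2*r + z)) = 2*r*z + z^2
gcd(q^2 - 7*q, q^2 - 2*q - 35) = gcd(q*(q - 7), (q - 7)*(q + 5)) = q - 7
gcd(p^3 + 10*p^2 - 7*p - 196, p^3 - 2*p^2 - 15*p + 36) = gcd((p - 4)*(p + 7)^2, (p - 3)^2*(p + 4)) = 1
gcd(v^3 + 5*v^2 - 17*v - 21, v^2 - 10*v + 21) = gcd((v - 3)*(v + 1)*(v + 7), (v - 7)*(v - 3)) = v - 3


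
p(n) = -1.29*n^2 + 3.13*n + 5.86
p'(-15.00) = 41.83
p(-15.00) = -331.34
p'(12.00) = -27.83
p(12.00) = -142.34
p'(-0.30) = 3.90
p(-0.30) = 4.80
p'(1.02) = 0.50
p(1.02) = 7.71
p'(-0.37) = 4.08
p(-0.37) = 4.53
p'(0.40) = 2.10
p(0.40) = 6.91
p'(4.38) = -8.17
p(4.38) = -5.18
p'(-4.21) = 13.99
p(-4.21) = -30.18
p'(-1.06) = 5.86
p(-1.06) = 1.09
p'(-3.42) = 11.95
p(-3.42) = -19.93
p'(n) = 3.13 - 2.58*n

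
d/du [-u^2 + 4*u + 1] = 4 - 2*u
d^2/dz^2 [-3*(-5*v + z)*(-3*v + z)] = -6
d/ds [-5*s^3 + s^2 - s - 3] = -15*s^2 + 2*s - 1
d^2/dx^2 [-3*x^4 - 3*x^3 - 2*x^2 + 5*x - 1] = -36*x^2 - 18*x - 4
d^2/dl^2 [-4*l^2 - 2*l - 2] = -8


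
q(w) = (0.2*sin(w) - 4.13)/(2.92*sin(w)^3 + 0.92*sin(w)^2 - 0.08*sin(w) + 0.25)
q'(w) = (0.2*sin(w) - 4.13)*(-8.76*sin(w)^2*cos(w) - 1.84*sin(w)*cos(w) + 0.08*cos(w))/(2.92*sin(w)^3 + 0.92*sin(w)^2 - 0.08*sin(w) + 0.25)^2 + 0.2*cos(w)/(2.92*sin(w)^3 + 0.92*sin(w)^2 - 0.08*sin(w) + 0.25)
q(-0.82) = 12.54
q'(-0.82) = 81.33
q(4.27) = 3.99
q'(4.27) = -8.46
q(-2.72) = -17.79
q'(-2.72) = -44.26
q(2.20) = -1.70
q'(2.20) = -3.12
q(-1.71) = 2.70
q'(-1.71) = -1.54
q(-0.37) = -16.09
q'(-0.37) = 23.70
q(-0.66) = 151.30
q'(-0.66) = 8860.01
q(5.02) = 3.16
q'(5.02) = 4.25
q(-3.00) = -15.32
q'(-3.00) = 8.50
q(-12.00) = -4.36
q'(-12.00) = 13.85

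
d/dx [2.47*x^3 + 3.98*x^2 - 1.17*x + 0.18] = 7.41*x^2 + 7.96*x - 1.17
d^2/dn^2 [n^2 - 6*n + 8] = 2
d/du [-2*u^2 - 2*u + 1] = -4*u - 2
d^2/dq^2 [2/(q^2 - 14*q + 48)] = 4*(-q^2 + 14*q + 4*(q - 7)^2 - 48)/(q^2 - 14*q + 48)^3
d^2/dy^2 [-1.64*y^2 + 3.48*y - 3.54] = -3.28000000000000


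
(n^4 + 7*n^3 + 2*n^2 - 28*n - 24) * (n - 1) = n^5 + 6*n^4 - 5*n^3 - 30*n^2 + 4*n + 24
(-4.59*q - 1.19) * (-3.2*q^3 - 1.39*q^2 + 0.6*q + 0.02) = 14.688*q^4 + 10.1881*q^3 - 1.0999*q^2 - 0.8058*q - 0.0238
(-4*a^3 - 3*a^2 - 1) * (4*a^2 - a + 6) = -16*a^5 - 8*a^4 - 21*a^3 - 22*a^2 + a - 6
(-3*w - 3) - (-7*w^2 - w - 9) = 7*w^2 - 2*w + 6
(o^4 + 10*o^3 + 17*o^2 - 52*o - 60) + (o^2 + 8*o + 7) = o^4 + 10*o^3 + 18*o^2 - 44*o - 53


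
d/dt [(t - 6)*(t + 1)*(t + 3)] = 3*t^2 - 4*t - 21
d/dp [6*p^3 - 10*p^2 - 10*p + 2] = 18*p^2 - 20*p - 10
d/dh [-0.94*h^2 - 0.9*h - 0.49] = -1.88*h - 0.9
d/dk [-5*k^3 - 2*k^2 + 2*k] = -15*k^2 - 4*k + 2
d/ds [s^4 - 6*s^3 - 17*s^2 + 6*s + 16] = 4*s^3 - 18*s^2 - 34*s + 6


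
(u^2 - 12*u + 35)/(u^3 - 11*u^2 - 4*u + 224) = (u - 5)/(u^2 - 4*u - 32)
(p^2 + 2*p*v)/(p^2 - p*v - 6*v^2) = p/(p - 3*v)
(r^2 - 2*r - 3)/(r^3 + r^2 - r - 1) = (r - 3)/(r^2 - 1)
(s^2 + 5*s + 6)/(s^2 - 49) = (s^2 + 5*s + 6)/(s^2 - 49)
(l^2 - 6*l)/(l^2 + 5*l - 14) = l*(l - 6)/(l^2 + 5*l - 14)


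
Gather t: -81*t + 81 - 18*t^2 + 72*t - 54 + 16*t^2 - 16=-2*t^2 - 9*t + 11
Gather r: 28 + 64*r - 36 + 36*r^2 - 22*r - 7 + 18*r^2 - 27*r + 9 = 54*r^2 + 15*r - 6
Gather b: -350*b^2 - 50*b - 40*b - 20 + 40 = -350*b^2 - 90*b + 20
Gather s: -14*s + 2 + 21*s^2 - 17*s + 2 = 21*s^2 - 31*s + 4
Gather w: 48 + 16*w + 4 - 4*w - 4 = 12*w + 48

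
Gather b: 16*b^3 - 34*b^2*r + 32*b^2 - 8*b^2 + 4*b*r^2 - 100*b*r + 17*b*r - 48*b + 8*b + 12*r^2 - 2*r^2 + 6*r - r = 16*b^3 + b^2*(24 - 34*r) + b*(4*r^2 - 83*r - 40) + 10*r^2 + 5*r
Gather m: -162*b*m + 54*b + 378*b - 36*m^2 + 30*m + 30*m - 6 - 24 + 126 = 432*b - 36*m^2 + m*(60 - 162*b) + 96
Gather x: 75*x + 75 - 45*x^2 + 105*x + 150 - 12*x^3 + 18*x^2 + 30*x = -12*x^3 - 27*x^2 + 210*x + 225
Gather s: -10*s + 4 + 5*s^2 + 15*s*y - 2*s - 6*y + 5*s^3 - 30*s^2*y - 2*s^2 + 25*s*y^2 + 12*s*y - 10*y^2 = 5*s^3 + s^2*(3 - 30*y) + s*(25*y^2 + 27*y - 12) - 10*y^2 - 6*y + 4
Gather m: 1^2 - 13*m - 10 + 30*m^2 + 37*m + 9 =30*m^2 + 24*m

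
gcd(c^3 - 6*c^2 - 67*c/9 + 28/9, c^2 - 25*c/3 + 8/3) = c - 1/3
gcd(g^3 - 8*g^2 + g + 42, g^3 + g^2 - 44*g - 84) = g^2 - 5*g - 14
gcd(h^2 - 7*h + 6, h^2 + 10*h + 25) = 1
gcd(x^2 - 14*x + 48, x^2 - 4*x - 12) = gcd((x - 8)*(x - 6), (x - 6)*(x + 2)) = x - 6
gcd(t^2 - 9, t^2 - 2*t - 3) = t - 3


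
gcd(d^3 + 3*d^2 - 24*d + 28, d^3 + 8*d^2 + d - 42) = d^2 + 5*d - 14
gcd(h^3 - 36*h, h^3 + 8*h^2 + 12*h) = h^2 + 6*h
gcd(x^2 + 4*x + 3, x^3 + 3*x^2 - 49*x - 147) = x + 3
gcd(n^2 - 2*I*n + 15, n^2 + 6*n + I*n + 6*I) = 1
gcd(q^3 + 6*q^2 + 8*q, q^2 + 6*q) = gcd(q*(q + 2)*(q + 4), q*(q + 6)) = q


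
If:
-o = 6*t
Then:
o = -6*t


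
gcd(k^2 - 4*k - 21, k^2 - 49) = k - 7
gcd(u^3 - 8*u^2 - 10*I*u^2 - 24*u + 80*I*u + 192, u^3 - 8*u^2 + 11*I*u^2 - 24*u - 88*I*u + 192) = u - 8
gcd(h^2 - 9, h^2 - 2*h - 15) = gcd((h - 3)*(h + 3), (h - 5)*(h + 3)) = h + 3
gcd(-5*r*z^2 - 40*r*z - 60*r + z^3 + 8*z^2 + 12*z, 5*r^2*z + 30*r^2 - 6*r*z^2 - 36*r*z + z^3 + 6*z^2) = -5*r*z - 30*r + z^2 + 6*z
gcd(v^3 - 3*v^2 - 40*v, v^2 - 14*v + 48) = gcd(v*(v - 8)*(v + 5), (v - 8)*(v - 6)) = v - 8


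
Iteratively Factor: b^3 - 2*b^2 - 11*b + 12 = (b - 1)*(b^2 - b - 12) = (b - 4)*(b - 1)*(b + 3)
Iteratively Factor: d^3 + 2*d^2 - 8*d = (d - 2)*(d^2 + 4*d) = d*(d - 2)*(d + 4)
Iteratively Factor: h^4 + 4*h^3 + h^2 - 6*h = (h + 2)*(h^3 + 2*h^2 - 3*h) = (h - 1)*(h + 2)*(h^2 + 3*h) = h*(h - 1)*(h + 2)*(h + 3)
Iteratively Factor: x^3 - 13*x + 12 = (x - 3)*(x^2 + 3*x - 4) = (x - 3)*(x + 4)*(x - 1)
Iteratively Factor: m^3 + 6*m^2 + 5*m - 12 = (m + 3)*(m^2 + 3*m - 4) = (m - 1)*(m + 3)*(m + 4)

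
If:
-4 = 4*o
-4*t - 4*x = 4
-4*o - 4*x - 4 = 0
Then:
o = -1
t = -1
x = 0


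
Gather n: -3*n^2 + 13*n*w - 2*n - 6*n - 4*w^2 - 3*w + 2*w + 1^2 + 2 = -3*n^2 + n*(13*w - 8) - 4*w^2 - w + 3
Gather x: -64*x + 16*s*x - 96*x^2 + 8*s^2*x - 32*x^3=-32*x^3 - 96*x^2 + x*(8*s^2 + 16*s - 64)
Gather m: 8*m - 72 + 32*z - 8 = 8*m + 32*z - 80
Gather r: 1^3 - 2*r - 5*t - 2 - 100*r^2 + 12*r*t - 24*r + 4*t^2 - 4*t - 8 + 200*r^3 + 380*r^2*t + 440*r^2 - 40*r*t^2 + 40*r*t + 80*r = 200*r^3 + r^2*(380*t + 340) + r*(-40*t^2 + 52*t + 54) + 4*t^2 - 9*t - 9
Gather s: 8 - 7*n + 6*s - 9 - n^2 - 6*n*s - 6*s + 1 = -n^2 - 6*n*s - 7*n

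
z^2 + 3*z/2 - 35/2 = (z - 7/2)*(z + 5)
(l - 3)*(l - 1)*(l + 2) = l^3 - 2*l^2 - 5*l + 6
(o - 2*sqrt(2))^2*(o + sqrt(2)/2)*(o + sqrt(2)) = o^4 - 5*sqrt(2)*o^3/2 - 3*o^2 + 8*sqrt(2)*o + 8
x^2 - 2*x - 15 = (x - 5)*(x + 3)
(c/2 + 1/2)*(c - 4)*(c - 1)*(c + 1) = c^4/2 - 3*c^3/2 - 5*c^2/2 + 3*c/2 + 2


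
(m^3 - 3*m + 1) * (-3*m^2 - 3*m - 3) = -3*m^5 - 3*m^4 + 6*m^3 + 6*m^2 + 6*m - 3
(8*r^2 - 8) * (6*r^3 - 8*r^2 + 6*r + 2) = 48*r^5 - 64*r^4 + 80*r^2 - 48*r - 16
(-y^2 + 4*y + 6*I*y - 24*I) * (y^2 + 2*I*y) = -y^4 + 4*y^3 + 4*I*y^3 - 12*y^2 - 16*I*y^2 + 48*y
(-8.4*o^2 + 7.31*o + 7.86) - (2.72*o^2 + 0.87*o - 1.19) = -11.12*o^2 + 6.44*o + 9.05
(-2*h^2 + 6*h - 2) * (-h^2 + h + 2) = 2*h^4 - 8*h^3 + 4*h^2 + 10*h - 4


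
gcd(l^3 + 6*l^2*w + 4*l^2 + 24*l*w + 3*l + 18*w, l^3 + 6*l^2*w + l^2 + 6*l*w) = l^2 + 6*l*w + l + 6*w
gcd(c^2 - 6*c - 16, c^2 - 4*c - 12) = c + 2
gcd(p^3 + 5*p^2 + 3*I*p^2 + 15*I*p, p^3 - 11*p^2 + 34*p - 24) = 1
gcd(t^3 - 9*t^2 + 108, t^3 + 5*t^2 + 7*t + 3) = t + 3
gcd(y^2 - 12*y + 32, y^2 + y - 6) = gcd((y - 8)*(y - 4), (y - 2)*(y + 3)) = 1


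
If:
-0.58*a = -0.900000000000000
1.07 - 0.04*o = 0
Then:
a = 1.55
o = 26.75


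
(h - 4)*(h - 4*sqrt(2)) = h^2 - 4*sqrt(2)*h - 4*h + 16*sqrt(2)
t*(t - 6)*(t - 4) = t^3 - 10*t^2 + 24*t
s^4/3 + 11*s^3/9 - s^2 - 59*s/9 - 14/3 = (s/3 + 1)*(s - 7/3)*(s + 1)*(s + 2)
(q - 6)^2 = q^2 - 12*q + 36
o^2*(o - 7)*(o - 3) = o^4 - 10*o^3 + 21*o^2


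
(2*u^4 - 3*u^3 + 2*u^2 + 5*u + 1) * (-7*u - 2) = -14*u^5 + 17*u^4 - 8*u^3 - 39*u^2 - 17*u - 2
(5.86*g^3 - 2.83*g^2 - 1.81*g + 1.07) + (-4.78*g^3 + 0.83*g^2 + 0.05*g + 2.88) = 1.08*g^3 - 2.0*g^2 - 1.76*g + 3.95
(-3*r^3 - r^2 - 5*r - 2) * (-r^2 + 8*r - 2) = 3*r^5 - 23*r^4 + 3*r^3 - 36*r^2 - 6*r + 4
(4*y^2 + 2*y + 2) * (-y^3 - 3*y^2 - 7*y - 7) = -4*y^5 - 14*y^4 - 36*y^3 - 48*y^2 - 28*y - 14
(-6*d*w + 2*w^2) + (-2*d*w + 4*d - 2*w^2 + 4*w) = -8*d*w + 4*d + 4*w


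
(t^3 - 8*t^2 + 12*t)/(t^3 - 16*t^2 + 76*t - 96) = t/(t - 8)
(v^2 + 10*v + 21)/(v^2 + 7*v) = (v + 3)/v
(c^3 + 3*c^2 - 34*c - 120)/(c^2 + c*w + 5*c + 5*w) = (c^2 - 2*c - 24)/(c + w)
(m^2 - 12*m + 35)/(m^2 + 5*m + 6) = (m^2 - 12*m + 35)/(m^2 + 5*m + 6)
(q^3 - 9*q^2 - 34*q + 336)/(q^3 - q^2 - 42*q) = (q - 8)/q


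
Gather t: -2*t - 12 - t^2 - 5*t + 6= -t^2 - 7*t - 6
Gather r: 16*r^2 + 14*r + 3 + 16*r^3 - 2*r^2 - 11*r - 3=16*r^3 + 14*r^2 + 3*r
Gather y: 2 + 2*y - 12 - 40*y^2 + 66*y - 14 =-40*y^2 + 68*y - 24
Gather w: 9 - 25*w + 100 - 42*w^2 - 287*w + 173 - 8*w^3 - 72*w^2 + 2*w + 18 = -8*w^3 - 114*w^2 - 310*w + 300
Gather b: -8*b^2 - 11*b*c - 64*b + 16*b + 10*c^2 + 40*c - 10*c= -8*b^2 + b*(-11*c - 48) + 10*c^2 + 30*c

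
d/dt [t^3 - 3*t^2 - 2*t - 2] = 3*t^2 - 6*t - 2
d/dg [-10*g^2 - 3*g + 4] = -20*g - 3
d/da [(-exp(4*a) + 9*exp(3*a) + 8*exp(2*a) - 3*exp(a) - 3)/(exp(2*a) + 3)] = (-2*exp(5*a) + 9*exp(4*a) - 12*exp(3*a) + 84*exp(2*a) + 54*exp(a) - 9)*exp(a)/(exp(4*a) + 6*exp(2*a) + 9)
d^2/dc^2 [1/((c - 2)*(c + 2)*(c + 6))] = 4*(3*c^4 + 24*c^3 + 48*c^2 + 80)/(c^9 + 18*c^8 + 96*c^7 - 1248*c^5 - 1728*c^4 + 5120*c^3 + 9216*c^2 - 6912*c - 13824)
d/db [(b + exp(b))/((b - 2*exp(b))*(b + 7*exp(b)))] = (-(b - 2*exp(b))*(b + exp(b))*(7*exp(b) + 1) + (b - 2*exp(b))*(b + 7*exp(b))*(exp(b) + 1) + (b + exp(b))*(b + 7*exp(b))*(2*exp(b) - 1))/((b - 2*exp(b))^2*(b + 7*exp(b))^2)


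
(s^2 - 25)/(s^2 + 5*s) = (s - 5)/s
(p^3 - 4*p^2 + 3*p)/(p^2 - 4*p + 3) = p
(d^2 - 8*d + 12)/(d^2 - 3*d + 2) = (d - 6)/(d - 1)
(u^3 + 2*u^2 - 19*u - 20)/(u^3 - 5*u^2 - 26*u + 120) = (u + 1)/(u - 6)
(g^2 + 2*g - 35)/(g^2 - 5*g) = (g + 7)/g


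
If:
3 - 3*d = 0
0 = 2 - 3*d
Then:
No Solution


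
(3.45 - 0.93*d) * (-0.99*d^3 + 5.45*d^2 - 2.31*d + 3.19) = 0.9207*d^4 - 8.484*d^3 + 20.9508*d^2 - 10.9362*d + 11.0055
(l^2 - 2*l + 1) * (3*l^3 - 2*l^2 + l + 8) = 3*l^5 - 8*l^4 + 8*l^3 + 4*l^2 - 15*l + 8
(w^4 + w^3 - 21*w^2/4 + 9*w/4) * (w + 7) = w^5 + 8*w^4 + 7*w^3/4 - 69*w^2/2 + 63*w/4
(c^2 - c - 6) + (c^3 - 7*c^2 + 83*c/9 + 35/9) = c^3 - 6*c^2 + 74*c/9 - 19/9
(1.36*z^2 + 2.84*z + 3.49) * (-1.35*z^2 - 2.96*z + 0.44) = -1.836*z^4 - 7.8596*z^3 - 12.5195*z^2 - 9.0808*z + 1.5356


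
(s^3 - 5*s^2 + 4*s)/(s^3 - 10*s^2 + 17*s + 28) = s*(s - 1)/(s^2 - 6*s - 7)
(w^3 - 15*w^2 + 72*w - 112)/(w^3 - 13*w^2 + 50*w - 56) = (w - 4)/(w - 2)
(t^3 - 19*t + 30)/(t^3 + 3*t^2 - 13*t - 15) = (t - 2)/(t + 1)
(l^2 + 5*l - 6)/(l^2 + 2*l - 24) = (l - 1)/(l - 4)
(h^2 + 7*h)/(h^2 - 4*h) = (h + 7)/(h - 4)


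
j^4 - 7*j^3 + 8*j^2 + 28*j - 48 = (j - 4)*(j - 3)*(j - 2)*(j + 2)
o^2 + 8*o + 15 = (o + 3)*(o + 5)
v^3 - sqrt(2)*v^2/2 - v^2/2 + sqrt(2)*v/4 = v*(v - 1/2)*(v - sqrt(2)/2)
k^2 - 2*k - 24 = (k - 6)*(k + 4)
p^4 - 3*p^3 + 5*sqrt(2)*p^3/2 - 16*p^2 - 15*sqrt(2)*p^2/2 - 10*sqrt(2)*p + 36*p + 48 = (p - 4)*(p + 1)*(p - 3*sqrt(2)/2)*(p + 4*sqrt(2))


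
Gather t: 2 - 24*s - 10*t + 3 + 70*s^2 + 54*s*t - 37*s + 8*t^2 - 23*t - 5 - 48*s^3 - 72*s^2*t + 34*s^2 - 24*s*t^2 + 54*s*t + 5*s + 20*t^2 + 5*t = -48*s^3 + 104*s^2 - 56*s + t^2*(28 - 24*s) + t*(-72*s^2 + 108*s - 28)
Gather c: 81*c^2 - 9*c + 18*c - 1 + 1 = 81*c^2 + 9*c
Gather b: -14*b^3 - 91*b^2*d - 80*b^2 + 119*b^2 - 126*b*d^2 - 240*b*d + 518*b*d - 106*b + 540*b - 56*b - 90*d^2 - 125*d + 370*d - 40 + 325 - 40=-14*b^3 + b^2*(39 - 91*d) + b*(-126*d^2 + 278*d + 378) - 90*d^2 + 245*d + 245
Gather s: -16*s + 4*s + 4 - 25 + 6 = -12*s - 15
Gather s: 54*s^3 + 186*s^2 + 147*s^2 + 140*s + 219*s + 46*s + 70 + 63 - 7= 54*s^3 + 333*s^2 + 405*s + 126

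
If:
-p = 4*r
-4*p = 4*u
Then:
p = -u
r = u/4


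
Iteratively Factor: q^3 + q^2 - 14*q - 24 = (q - 4)*(q^2 + 5*q + 6) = (q - 4)*(q + 2)*(q + 3)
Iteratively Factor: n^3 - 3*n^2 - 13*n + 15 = (n + 3)*(n^2 - 6*n + 5) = (n - 1)*(n + 3)*(n - 5)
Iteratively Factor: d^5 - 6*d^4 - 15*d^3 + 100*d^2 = (d)*(d^4 - 6*d^3 - 15*d^2 + 100*d) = d*(d - 5)*(d^3 - d^2 - 20*d) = d^2*(d - 5)*(d^2 - d - 20) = d^2*(d - 5)*(d + 4)*(d - 5)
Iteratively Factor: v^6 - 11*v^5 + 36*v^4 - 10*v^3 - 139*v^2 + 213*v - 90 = (v - 1)*(v^5 - 10*v^4 + 26*v^3 + 16*v^2 - 123*v + 90) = (v - 1)*(v + 2)*(v^4 - 12*v^3 + 50*v^2 - 84*v + 45) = (v - 3)*(v - 1)*(v + 2)*(v^3 - 9*v^2 + 23*v - 15) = (v - 3)^2*(v - 1)*(v + 2)*(v^2 - 6*v + 5) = (v - 3)^2*(v - 1)^2*(v + 2)*(v - 5)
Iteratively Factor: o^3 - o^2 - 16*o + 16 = (o + 4)*(o^2 - 5*o + 4) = (o - 1)*(o + 4)*(o - 4)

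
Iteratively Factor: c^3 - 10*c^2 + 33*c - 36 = (c - 3)*(c^2 - 7*c + 12) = (c - 3)^2*(c - 4)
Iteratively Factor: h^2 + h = (h)*(h + 1)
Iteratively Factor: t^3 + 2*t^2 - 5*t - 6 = (t + 1)*(t^2 + t - 6) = (t - 2)*(t + 1)*(t + 3)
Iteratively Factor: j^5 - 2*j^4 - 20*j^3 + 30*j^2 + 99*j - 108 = (j - 1)*(j^4 - j^3 - 21*j^2 + 9*j + 108) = (j - 4)*(j - 1)*(j^3 + 3*j^2 - 9*j - 27) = (j - 4)*(j - 1)*(j + 3)*(j^2 - 9) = (j - 4)*(j - 3)*(j - 1)*(j + 3)*(j + 3)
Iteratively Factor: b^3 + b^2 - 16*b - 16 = (b - 4)*(b^2 + 5*b + 4) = (b - 4)*(b + 1)*(b + 4)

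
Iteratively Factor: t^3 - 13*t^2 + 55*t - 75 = (t - 5)*(t^2 - 8*t + 15) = (t - 5)*(t - 3)*(t - 5)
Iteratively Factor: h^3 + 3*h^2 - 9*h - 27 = (h + 3)*(h^2 - 9) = (h + 3)^2*(h - 3)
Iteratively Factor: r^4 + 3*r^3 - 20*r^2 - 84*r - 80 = (r + 2)*(r^3 + r^2 - 22*r - 40) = (r + 2)*(r + 4)*(r^2 - 3*r - 10) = (r - 5)*(r + 2)*(r + 4)*(r + 2)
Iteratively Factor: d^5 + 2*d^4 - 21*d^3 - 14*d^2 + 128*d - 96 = (d + 4)*(d^4 - 2*d^3 - 13*d^2 + 38*d - 24) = (d - 1)*(d + 4)*(d^3 - d^2 - 14*d + 24) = (d - 1)*(d + 4)^2*(d^2 - 5*d + 6) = (d - 3)*(d - 1)*(d + 4)^2*(d - 2)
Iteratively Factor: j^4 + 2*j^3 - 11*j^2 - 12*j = (j + 4)*(j^3 - 2*j^2 - 3*j) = j*(j + 4)*(j^2 - 2*j - 3) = j*(j - 3)*(j + 4)*(j + 1)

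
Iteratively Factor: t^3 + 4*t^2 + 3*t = (t)*(t^2 + 4*t + 3) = t*(t + 3)*(t + 1)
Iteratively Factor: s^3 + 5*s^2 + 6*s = (s)*(s^2 + 5*s + 6) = s*(s + 2)*(s + 3)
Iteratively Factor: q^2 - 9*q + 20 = (q - 4)*(q - 5)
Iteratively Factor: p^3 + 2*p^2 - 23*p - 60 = (p + 3)*(p^2 - p - 20) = (p - 5)*(p + 3)*(p + 4)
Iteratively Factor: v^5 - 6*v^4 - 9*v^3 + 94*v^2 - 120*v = (v + 4)*(v^4 - 10*v^3 + 31*v^2 - 30*v) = (v - 5)*(v + 4)*(v^3 - 5*v^2 + 6*v) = (v - 5)*(v - 2)*(v + 4)*(v^2 - 3*v) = v*(v - 5)*(v - 2)*(v + 4)*(v - 3)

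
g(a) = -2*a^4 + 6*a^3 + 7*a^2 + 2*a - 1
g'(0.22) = 5.87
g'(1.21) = 31.12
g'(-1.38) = 37.98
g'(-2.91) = 310.82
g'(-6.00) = 2294.00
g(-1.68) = -28.98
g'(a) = -8*a^3 + 18*a^2 + 14*a + 2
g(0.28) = 0.23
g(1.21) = 18.01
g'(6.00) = -994.00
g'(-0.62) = 2.15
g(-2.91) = -238.81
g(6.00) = -1033.00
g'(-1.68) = 67.22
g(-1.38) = -13.45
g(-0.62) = -1.27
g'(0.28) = 7.16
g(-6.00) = -3649.00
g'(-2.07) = 121.11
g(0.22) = -0.16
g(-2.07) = -65.08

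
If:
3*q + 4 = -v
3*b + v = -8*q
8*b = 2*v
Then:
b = -32/11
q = 28/11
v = -128/11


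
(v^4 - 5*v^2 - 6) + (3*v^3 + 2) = v^4 + 3*v^3 - 5*v^2 - 4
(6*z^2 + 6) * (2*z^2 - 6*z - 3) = 12*z^4 - 36*z^3 - 6*z^2 - 36*z - 18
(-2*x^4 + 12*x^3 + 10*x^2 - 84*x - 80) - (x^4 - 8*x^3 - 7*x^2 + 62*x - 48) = -3*x^4 + 20*x^3 + 17*x^2 - 146*x - 32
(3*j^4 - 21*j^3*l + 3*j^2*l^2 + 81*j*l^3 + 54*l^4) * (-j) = -3*j^5 + 21*j^4*l - 3*j^3*l^2 - 81*j^2*l^3 - 54*j*l^4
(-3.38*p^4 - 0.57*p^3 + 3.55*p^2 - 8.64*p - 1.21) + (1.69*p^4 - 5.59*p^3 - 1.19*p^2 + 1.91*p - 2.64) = -1.69*p^4 - 6.16*p^3 + 2.36*p^2 - 6.73*p - 3.85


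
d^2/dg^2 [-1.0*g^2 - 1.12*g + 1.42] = -2.00000000000000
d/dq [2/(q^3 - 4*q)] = 2*(4 - 3*q^2)/(q^2*(q^2 - 4)^2)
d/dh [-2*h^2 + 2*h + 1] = 2 - 4*h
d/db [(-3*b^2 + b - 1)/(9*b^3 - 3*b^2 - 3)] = (b*(9*b - 2)*(3*b^2 - b + 1) + (6*b - 1)*(-3*b^3 + b^2 + 1))/(3*(-3*b^3 + b^2 + 1)^2)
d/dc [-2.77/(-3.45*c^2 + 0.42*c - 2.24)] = (1.1634 - 19.113*c)/(3.45*c^2 - 0.42*c + 2.24)^2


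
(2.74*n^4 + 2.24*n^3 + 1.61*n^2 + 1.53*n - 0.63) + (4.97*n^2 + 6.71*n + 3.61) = 2.74*n^4 + 2.24*n^3 + 6.58*n^2 + 8.24*n + 2.98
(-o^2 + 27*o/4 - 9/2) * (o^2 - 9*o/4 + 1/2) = -o^4 + 9*o^3 - 323*o^2/16 + 27*o/2 - 9/4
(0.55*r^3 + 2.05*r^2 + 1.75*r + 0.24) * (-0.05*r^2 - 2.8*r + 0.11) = -0.0275*r^5 - 1.6425*r^4 - 5.767*r^3 - 4.6865*r^2 - 0.4795*r + 0.0264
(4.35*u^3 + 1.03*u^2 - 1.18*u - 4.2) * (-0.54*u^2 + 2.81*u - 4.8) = -2.349*u^5 + 11.6673*u^4 - 17.3485*u^3 - 5.9918*u^2 - 6.138*u + 20.16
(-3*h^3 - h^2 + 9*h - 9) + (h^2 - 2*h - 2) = -3*h^3 + 7*h - 11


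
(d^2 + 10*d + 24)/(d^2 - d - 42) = (d + 4)/(d - 7)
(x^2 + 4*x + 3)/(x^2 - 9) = (x + 1)/(x - 3)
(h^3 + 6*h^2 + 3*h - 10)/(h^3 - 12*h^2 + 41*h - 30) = (h^2 + 7*h + 10)/(h^2 - 11*h + 30)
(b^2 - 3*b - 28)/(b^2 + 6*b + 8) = (b - 7)/(b + 2)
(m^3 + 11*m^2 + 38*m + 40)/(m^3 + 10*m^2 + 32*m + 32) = (m + 5)/(m + 4)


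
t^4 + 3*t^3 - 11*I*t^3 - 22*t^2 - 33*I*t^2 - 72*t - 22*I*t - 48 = (t + 1)*(t + 2)*(t - 8*I)*(t - 3*I)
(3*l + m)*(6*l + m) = 18*l^2 + 9*l*m + m^2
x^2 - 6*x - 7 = (x - 7)*(x + 1)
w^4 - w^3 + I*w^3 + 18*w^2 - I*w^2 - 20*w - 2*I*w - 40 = (w - 2)*(w + 1)*(w - 4*I)*(w + 5*I)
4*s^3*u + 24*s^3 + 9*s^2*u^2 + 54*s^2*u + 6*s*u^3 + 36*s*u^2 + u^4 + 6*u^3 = (s + u)^2*(4*s + u)*(u + 6)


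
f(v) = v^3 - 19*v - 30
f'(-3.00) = 8.00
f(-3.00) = 0.00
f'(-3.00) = 8.00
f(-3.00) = 0.00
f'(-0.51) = -18.22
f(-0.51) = -20.44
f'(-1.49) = -12.34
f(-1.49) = -5.00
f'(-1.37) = -13.37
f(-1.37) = -6.54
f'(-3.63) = 20.53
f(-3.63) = -8.86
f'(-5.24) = 63.37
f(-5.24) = -74.32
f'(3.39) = 15.48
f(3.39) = -55.45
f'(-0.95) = -16.29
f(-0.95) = -12.81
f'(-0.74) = -17.36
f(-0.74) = -16.35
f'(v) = 3*v^2 - 19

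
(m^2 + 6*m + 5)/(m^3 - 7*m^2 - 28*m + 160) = (m + 1)/(m^2 - 12*m + 32)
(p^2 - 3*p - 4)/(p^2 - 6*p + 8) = (p + 1)/(p - 2)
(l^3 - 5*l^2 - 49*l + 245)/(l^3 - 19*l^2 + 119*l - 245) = (l + 7)/(l - 7)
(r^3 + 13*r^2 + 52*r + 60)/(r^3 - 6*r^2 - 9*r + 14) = (r^2 + 11*r + 30)/(r^2 - 8*r + 7)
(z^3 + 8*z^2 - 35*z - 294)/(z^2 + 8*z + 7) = (z^2 + z - 42)/(z + 1)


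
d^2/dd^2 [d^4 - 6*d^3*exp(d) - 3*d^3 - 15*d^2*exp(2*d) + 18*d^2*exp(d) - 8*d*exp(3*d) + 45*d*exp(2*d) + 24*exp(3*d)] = -6*d^3*exp(d) - 60*d^2*exp(2*d) - 18*d^2*exp(d) + 12*d^2 - 72*d*exp(3*d) + 60*d*exp(2*d) + 36*d*exp(d) - 18*d + 168*exp(3*d) + 150*exp(2*d) + 36*exp(d)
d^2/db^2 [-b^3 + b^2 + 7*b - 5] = 2 - 6*b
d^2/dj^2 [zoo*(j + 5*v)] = 0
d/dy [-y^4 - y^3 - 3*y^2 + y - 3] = -4*y^3 - 3*y^2 - 6*y + 1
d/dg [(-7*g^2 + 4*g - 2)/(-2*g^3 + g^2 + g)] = (-14*g^4 + 16*g^3 - 23*g^2 + 4*g + 2)/(g^2*(4*g^4 - 4*g^3 - 3*g^2 + 2*g + 1))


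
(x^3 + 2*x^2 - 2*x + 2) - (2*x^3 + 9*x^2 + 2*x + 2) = -x^3 - 7*x^2 - 4*x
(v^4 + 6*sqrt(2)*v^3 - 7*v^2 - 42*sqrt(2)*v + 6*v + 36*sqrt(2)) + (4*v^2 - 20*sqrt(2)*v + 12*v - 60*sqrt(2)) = v^4 + 6*sqrt(2)*v^3 - 3*v^2 - 62*sqrt(2)*v + 18*v - 24*sqrt(2)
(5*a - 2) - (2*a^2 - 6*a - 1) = -2*a^2 + 11*a - 1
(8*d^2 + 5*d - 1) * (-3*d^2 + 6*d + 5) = -24*d^4 + 33*d^3 + 73*d^2 + 19*d - 5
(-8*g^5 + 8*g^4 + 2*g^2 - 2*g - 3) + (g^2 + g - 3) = -8*g^5 + 8*g^4 + 3*g^2 - g - 6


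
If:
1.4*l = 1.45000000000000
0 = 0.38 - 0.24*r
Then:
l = 1.04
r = 1.58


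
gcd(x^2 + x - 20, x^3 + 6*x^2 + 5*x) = x + 5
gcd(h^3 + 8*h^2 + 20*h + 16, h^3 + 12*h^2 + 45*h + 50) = h + 2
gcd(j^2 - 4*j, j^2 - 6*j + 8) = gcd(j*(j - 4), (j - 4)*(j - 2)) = j - 4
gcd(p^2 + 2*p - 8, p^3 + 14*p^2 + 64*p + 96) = p + 4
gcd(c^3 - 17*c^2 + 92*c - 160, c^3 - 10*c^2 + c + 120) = c^2 - 13*c + 40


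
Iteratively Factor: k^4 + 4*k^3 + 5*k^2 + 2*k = (k + 2)*(k^3 + 2*k^2 + k) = k*(k + 2)*(k^2 + 2*k + 1) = k*(k + 1)*(k + 2)*(k + 1)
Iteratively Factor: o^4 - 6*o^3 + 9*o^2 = (o)*(o^3 - 6*o^2 + 9*o) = o*(o - 3)*(o^2 - 3*o) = o^2*(o - 3)*(o - 3)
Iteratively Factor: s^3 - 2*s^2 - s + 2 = (s - 1)*(s^2 - s - 2) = (s - 1)*(s + 1)*(s - 2)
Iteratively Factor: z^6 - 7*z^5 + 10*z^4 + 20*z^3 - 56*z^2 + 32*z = (z - 4)*(z^5 - 3*z^4 - 2*z^3 + 12*z^2 - 8*z) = (z - 4)*(z - 1)*(z^4 - 2*z^3 - 4*z^2 + 8*z) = (z - 4)*(z - 2)*(z - 1)*(z^3 - 4*z) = z*(z - 4)*(z - 2)*(z - 1)*(z^2 - 4) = z*(z - 4)*(z - 2)^2*(z - 1)*(z + 2)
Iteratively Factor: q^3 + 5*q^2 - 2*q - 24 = (q + 3)*(q^2 + 2*q - 8) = (q - 2)*(q + 3)*(q + 4)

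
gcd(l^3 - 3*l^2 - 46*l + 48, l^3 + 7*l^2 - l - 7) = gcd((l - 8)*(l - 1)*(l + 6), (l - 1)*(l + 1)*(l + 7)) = l - 1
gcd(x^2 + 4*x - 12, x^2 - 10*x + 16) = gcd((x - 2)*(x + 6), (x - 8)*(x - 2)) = x - 2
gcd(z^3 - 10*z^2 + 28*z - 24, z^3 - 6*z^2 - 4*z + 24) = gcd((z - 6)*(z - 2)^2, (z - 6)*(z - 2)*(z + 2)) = z^2 - 8*z + 12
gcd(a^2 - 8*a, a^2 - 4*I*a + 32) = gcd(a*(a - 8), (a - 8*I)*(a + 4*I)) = 1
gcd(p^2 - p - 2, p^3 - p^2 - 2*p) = p^2 - p - 2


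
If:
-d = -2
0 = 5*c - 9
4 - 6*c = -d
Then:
No Solution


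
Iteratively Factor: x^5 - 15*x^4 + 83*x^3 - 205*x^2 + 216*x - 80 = (x - 4)*(x^4 - 11*x^3 + 39*x^2 - 49*x + 20) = (x - 4)*(x - 1)*(x^3 - 10*x^2 + 29*x - 20) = (x - 5)*(x - 4)*(x - 1)*(x^2 - 5*x + 4) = (x - 5)*(x - 4)^2*(x - 1)*(x - 1)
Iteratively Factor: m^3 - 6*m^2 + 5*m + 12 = (m - 3)*(m^2 - 3*m - 4) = (m - 3)*(m + 1)*(m - 4)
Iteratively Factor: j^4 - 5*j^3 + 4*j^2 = (j)*(j^3 - 5*j^2 + 4*j) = j*(j - 1)*(j^2 - 4*j) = j^2*(j - 1)*(j - 4)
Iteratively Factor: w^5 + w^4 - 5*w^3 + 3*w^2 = (w - 1)*(w^4 + 2*w^3 - 3*w^2) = w*(w - 1)*(w^3 + 2*w^2 - 3*w) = w*(w - 1)^2*(w^2 + 3*w) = w*(w - 1)^2*(w + 3)*(w)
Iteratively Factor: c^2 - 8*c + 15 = (c - 3)*(c - 5)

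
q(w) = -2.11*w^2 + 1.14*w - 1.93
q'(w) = 1.14 - 4.22*w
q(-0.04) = -1.98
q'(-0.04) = 1.31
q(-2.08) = -13.43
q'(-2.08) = 9.92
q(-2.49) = -17.85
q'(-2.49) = 11.65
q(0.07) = -1.86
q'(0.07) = 0.84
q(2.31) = -10.56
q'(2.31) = -8.61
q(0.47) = -1.86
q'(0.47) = -0.84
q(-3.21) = -27.33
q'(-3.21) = 14.69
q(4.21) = -34.53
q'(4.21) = -16.63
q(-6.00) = -84.73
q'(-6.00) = 26.46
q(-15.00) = -493.78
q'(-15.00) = 64.44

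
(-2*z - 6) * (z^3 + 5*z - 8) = -2*z^4 - 6*z^3 - 10*z^2 - 14*z + 48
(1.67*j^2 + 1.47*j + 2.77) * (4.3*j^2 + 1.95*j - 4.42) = 7.181*j^4 + 9.5775*j^3 + 7.3961*j^2 - 1.0959*j - 12.2434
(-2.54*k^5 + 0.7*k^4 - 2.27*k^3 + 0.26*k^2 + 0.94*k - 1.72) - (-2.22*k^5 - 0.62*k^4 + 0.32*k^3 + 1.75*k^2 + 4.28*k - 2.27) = -0.32*k^5 + 1.32*k^4 - 2.59*k^3 - 1.49*k^2 - 3.34*k + 0.55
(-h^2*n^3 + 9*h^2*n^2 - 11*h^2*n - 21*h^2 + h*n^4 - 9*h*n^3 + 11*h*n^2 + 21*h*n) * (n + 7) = -h^2*n^4 + 2*h^2*n^3 + 52*h^2*n^2 - 98*h^2*n - 147*h^2 + h*n^5 - 2*h*n^4 - 52*h*n^3 + 98*h*n^2 + 147*h*n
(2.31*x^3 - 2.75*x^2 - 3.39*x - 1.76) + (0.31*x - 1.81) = 2.31*x^3 - 2.75*x^2 - 3.08*x - 3.57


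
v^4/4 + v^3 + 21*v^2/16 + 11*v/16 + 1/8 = (v/4 + 1/2)*(v + 1/2)^2*(v + 1)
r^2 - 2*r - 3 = (r - 3)*(r + 1)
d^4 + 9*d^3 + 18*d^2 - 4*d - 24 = (d - 1)*(d + 2)^2*(d + 6)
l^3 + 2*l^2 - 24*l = l*(l - 4)*(l + 6)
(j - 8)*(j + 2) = j^2 - 6*j - 16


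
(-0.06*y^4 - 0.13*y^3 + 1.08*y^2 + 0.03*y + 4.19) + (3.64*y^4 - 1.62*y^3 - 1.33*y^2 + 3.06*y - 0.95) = 3.58*y^4 - 1.75*y^3 - 0.25*y^2 + 3.09*y + 3.24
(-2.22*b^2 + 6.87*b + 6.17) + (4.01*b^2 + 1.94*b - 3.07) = 1.79*b^2 + 8.81*b + 3.1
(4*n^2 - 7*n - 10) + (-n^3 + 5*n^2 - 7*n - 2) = -n^3 + 9*n^2 - 14*n - 12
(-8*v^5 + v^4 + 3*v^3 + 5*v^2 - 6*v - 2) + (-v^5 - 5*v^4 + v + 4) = -9*v^5 - 4*v^4 + 3*v^3 + 5*v^2 - 5*v + 2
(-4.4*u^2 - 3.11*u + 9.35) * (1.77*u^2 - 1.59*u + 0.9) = -7.788*u^4 + 1.4913*u^3 + 17.5344*u^2 - 17.6655*u + 8.415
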